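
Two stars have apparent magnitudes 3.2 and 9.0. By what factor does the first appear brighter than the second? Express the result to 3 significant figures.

209

Δm = 3.2 − (9.0) = -5.8
Flux ratio = 10^(−0.4 Δm) = 10^(−0.4 × -5.8) = 10^2.320 = 208.9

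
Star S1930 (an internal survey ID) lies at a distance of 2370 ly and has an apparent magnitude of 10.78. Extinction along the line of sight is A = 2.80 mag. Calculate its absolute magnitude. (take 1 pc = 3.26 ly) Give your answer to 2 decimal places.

M ≈ -1.33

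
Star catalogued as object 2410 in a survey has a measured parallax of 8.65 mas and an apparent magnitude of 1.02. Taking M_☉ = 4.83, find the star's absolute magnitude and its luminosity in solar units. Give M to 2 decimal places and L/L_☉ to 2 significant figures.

d = 1/p = 1000/8.65 mas = 115.6 pc
M = m − 5 log₁₀ d + 5 = 1.02 − 5·2.0630 + 5 = -4.295
M − M_☉ = -4.295 − 4.83 = -9.125
L/L_☉ = 10^(−0.4 × -9.125) = 4467

M ≈ -4.29; L/L_☉ ≈ 4500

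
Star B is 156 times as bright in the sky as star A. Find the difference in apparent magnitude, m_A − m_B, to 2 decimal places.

m_A − m_B ≈ 5.48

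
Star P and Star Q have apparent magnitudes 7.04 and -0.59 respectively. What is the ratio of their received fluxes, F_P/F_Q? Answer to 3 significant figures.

F_P/F_Q ≈ 8.87×10^-4

Δm = 7.04 − (-0.59) = 7.63
Flux ratio = 10^(−0.4 Δm) = 10^(−0.4 × 7.63) = 10^-3.052 = 8.872×10^-4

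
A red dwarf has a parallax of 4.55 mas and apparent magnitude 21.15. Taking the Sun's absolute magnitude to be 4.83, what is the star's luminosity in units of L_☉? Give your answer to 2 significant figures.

L/L_☉ ≈ 1.4×10^-4

d = 1/p = 1000/4.55 mas = 219.8 pc
M = m − 5 log₁₀ d + 5 = 21.15 − 5·2.3420 + 5 = 14.440
M − M_☉ = 14.440 − 4.83 = 9.610
L/L_☉ = 10^(−0.4 × 9.610) = 1.432×10^-4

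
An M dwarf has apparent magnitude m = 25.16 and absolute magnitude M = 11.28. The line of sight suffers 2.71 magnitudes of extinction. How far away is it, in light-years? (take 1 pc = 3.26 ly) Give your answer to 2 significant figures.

m − M = 5 log₁₀(d/10 pc) + A  ⇒  25.16 − (11.28) − 2.71 = 5 log₁₀(d/10)
11.170 = 5 log₁₀(d/10)
log₁₀ d = (m − M − A)/5 + 1 = 3.2340
d = 10^3.2340 = 1714 pc
= 5588 ly

d ≈ 5600 ly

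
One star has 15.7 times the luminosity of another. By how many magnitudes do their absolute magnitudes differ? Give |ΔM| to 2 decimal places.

Pogson: ΔM = −2.5 log₁₀(ratio) = −2.5 log₁₀(15.7) = −2.5 × 1.1959 = -2.990

|ΔM| ≈ 2.99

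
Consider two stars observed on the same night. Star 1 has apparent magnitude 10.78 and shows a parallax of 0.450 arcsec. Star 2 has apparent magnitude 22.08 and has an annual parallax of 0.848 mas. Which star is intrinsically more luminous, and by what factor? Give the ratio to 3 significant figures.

Star 2 is more luminous, by a factor of 8.50.

Star 1: d = 1/p = 1/0.450″ = 2.222 pc
Star 1: M = m − 5 log₁₀ d + 5 = 10.78 − 5·0.3468 + 5 = 14.046
Star 2: p = 0.848 mas = 8.48×10^-4″ → d = 1/p = 1179 pc
Star 2: M = m − 5 log₁₀ d + 5 = 22.08 − 5·3.0716 + 5 = 11.722
ΔM = M_1 − M_2 = 14.046 − (11.722) = 2.324; smaller M is more luminous → Star 2.
L ratio = 10^(0.4 |ΔM|) = 10^0.930 = 8.504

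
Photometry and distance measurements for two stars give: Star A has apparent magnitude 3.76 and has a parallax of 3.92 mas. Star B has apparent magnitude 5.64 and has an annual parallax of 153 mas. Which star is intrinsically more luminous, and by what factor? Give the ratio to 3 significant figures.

Star A is more luminous, by a factor of 8610.

Star A: p = 3.92 mas = 3.92×10^-3″ → d = 1/p = 255.1 pc
Star A: M = m − 5 log₁₀ d + 5 = 3.76 − 5·2.4067 + 5 = -3.274
Star B: p = 153 mas = 0.153″ → d = 1/p = 6.536 pc
Star B: M = m − 5 log₁₀ d + 5 = 5.64 − 5·0.8153 + 5 = 6.563
ΔM = M_A − M_B = -3.274 − (6.563) = -9.837; smaller M is more luminous → Star A.
L ratio = 10^(0.4 |ΔM|) = 10^3.935 = 8606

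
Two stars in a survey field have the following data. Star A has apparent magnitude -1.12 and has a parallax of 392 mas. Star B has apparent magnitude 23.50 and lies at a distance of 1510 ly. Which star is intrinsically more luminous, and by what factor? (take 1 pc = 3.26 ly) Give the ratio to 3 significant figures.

Star A is more luminous, by a factor of 214000.

Star A: p = 392 mas = 0.392″ → d = 1/p = 2.551 pc
Star A: M = m − 5 log₁₀ d + 5 = -1.12 − 5·0.4067 + 5 = 1.846
Star B: d = 1510 ly / 3.26 = 463.2 pc
Star B: M = m − 5 log₁₀ d + 5 = 23.50 − 5·2.6658 + 5 = 15.171
ΔM = M_A − M_B = 1.846 − (15.171) = -13.325; smaller M is more luminous → Star A.
L ratio = 10^(0.4 |ΔM|) = 10^5.330 = 213800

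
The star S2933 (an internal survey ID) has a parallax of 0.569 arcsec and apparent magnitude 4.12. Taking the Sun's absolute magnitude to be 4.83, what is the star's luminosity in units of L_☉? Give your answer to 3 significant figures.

L/L_☉ ≈ 0.0594

d = 1/p = 1/0.569″ = 1.757 pc
M = m − 5 log₁₀ d + 5 = 4.12 − 5·0.2449 + 5 = 7.896
M − M_☉ = 7.896 − 4.83 = 3.066
L/L_☉ = 10^(−0.4 × 3.066) = 0.05940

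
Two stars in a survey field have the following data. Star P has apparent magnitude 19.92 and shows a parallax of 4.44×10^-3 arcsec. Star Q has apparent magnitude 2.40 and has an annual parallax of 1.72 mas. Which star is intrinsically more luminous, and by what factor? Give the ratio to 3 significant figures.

Star Q is more luminous, by a factor of 6.79×10^7.

Star P: d = 1/p = 1/4.44×10^-3″ = 225.2 pc
Star P: M = m − 5 log₁₀ d + 5 = 19.92 − 5·2.3526 + 5 = 13.157
Star Q: p = 1.72 mas = 1.72×10^-3″ → d = 1/p = 581.4 pc
Star Q: M = m − 5 log₁₀ d + 5 = 2.40 − 5·2.7645 + 5 = -6.422
ΔM = M_P − M_Q = 13.157 − (-6.422) = 19.579; smaller M is more luminous → Star Q.
L ratio = 10^(0.4 |ΔM|) = 10^7.832 = 6.787×10^7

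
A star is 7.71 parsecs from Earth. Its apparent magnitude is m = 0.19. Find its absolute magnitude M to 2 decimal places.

5 log₁₀(d/10 pc) = 5 log₁₀(7.710) − 5 = -0.565
M = m − 5 log₁₀(d/10) = 0.19 + 0.565 = 0.755

M ≈ 0.75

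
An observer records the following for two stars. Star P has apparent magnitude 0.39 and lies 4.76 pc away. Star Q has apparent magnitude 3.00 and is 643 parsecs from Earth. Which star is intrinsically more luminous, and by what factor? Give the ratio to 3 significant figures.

Star Q is more luminous, by a factor of 1650.

Star P: M = m − 5 log₁₀ d + 5 = 0.39 − 5·0.6776 + 5 = 2.002
Star Q: M = m − 5 log₁₀ d + 5 = 3.00 − 5·2.8082 + 5 = -6.041
ΔM = M_P − M_Q = 2.002 − (-6.041) = 8.043; smaller M is more luminous → Star Q.
L ratio = 10^(0.4 |ΔM|) = 10^3.217 = 1649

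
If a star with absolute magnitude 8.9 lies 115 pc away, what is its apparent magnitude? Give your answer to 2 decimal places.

m ≈ 14.20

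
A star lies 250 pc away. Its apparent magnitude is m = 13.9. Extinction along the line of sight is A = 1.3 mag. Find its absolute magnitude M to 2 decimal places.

M ≈ 5.61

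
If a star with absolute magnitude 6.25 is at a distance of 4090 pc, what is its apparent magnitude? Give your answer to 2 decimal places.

m ≈ 19.31

m = M + 5 log₁₀ d − 5 = 6.25 + 5·3.6117 − 5 = 19.309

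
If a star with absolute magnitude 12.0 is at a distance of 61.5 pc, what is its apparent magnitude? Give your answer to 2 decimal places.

m = M + 5 log₁₀ d − 5 = 12.0 + 5·1.7889 − 5 = 15.944

m ≈ 15.94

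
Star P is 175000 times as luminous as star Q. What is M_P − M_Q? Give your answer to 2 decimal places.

M_P − M_Q ≈ -13.11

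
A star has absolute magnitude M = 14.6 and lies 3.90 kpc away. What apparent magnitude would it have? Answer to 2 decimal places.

m ≈ 27.56

d = 3.90 kpc = 3900 pc
m = M + 5 log₁₀ d − 5 = 14.6 + 5·3.5911 − 5 = 27.555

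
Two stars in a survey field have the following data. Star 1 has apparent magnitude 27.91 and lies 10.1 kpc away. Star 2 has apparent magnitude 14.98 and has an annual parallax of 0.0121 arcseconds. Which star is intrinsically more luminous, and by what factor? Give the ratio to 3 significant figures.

Star 2 is more luminous, by a factor of 9.95.

Star 1: d = 10.1 kpc = 10100 pc
Star 1: M = m − 5 log₁₀ d + 5 = 27.91 − 5·4.0043 + 5 = 12.888
Star 2: d = 1/p = 1/0.0121″ = 82.64 pc
Star 2: M = m − 5 log₁₀ d + 5 = 14.98 − 5·1.9172 + 5 = 10.394
ΔM = M_1 − M_2 = 12.888 − (10.394) = 2.494; smaller M is more luminous → Star 2.
L ratio = 10^(0.4 |ΔM|) = 10^0.998 = 9.949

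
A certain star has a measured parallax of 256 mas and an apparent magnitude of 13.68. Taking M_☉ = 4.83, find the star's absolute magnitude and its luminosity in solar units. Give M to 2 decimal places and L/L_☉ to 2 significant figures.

d = 1/p = 1000/256 mas = 3.906 pc
M = m − 5 log₁₀ d + 5 = 13.68 − 5·0.5918 + 5 = 15.721
M − M_☉ = 15.721 − 4.83 = 10.891
L/L_☉ = 10^(−0.4 × 10.891) = 4.401×10^-5

M ≈ 15.72; L/L_☉ ≈ 4.4×10^-5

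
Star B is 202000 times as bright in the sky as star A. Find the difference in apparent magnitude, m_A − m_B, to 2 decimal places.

Pogson: Δm = −2.5 log₁₀(ratio) = −2.5 log₁₀(202000) = −2.5 × 5.3054 = -13.263
Star B is brighter so has the smaller magnitude: m_A − m_B is positive.

m_A − m_B ≈ 13.26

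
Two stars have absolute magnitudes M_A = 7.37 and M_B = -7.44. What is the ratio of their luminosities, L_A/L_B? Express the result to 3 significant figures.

ΔM = M_A − M_B = 14.81
L_A/L_B = 10^(−0.4 ΔM) = 10^-5.924 = 1.191×10^-6

L_A/L_B ≈ 1.19×10^-6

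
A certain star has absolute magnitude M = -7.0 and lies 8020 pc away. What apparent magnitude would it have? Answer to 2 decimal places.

m ≈ 7.52

m = M + 5 log₁₀ d − 5 = -7.0 + 5·3.9042 − 5 = 7.521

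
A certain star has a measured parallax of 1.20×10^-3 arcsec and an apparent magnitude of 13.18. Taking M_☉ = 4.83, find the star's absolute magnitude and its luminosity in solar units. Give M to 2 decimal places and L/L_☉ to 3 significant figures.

d = 1/p = 1/1.20×10^-3″ = 833.3 pc
M = m − 5 log₁₀ d + 5 = 13.18 − 5·2.9208 + 5 = 3.576
M − M_☉ = 3.576 − 4.83 = -1.254
L/L_☉ = 10^(−0.4 × -1.254) = 3.174

M ≈ 3.58; L/L_☉ ≈ 3.17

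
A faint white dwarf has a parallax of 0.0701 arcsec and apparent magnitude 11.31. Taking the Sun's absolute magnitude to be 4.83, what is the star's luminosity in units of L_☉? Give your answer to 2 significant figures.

d = 1/p = 1/0.0701″ = 14.27 pc
M = m − 5 log₁₀ d + 5 = 11.31 − 5·1.1543 + 5 = 10.539
M − M_☉ = 10.539 − 4.83 = 5.709
L/L_☉ = 10^(−0.4 × 5.709) = 5.207×10^-3

L/L_☉ ≈ 5.2×10^-3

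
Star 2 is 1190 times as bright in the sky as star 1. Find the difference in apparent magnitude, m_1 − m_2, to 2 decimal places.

Pogson: Δm = −2.5 log₁₀(ratio) = −2.5 log₁₀(1190) = −2.5 × 3.0755 = -7.689
Star 2 is brighter so has the smaller magnitude: m_1 − m_2 is positive.

m_1 − m_2 ≈ 7.69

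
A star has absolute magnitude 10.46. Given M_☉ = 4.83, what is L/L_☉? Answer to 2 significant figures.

L/L_☉ ≈ 5.6×10^-3

M − M_☉ = 10.46 − 4.83 = 5.630
L/L_☉ = 10^(−0.4 (M − M_☉)) = 10^-2.252 = 5.598×10^-3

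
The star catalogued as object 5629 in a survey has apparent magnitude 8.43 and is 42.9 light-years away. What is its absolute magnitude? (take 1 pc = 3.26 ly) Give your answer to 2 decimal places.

M ≈ 7.83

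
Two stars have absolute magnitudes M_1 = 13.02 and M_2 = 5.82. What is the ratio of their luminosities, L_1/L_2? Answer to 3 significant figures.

ΔM = M_1 − M_2 = 7.20
L_1/L_2 = 10^(−0.4 ΔM) = 10^-2.880 = 1.318×10^-3

L_1/L_2 ≈ 1.32×10^-3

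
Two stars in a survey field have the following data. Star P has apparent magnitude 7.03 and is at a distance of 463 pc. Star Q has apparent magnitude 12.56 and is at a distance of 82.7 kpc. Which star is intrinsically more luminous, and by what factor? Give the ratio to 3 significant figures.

Star Q is more luminous, by a factor of 196.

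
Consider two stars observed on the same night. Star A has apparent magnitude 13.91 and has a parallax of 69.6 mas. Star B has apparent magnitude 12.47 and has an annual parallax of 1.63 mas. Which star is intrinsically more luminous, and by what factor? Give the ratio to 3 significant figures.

Star B is more luminous, by a factor of 6870.

Star A: p = 69.6 mas = 0.0696″ → d = 1/p = 14.37 pc
Star A: M = m − 5 log₁₀ d + 5 = 13.91 − 5·1.1574 + 5 = 13.123
Star B: p = 1.63 mas = 1.63×10^-3″ → d = 1/p = 613.5 pc
Star B: M = m − 5 log₁₀ d + 5 = 12.47 − 5·2.7878 + 5 = 3.531
ΔM = M_A − M_B = 13.123 − (3.531) = 9.592; smaller M is more luminous → Star B.
L ratio = 10^(0.4 |ΔM|) = 10^3.837 = 6868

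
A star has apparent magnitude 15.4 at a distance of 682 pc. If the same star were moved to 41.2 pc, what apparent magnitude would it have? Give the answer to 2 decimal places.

m ≈ 9.31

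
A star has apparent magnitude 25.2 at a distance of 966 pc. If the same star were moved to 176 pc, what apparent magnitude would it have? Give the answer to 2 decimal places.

Flux ∝ 1/d², so Δm = 5 log₁₀(d₂/d₁) = 5 log₁₀(176/966) = -3.697
m₂ = m₁ + Δm = 25.2 + (-3.697) = 21.503

m ≈ 21.50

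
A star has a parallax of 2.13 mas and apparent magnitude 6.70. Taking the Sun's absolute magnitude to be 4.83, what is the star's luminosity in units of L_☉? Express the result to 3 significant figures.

d = 1/p = 1000/2.13 mas = 469.5 pc
M = m − 5 log₁₀ d + 5 = 6.70 − 5·2.6716 + 5 = -1.658
M − M_☉ = -1.658 − 4.83 = -6.488
L/L_☉ = 10^(−0.4 × -6.488) = 393.8

L/L_☉ ≈ 394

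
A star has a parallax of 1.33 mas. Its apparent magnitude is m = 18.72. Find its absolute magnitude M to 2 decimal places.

p = 1.33 mas = 1.33×10^-3″ → d = 1/p = 751.9 pc
5 log₁₀(d/10 pc) = 5 log₁₀(751.9) − 5 = 9.381
M = m − 5 log₁₀(d/10) = 18.72 − 9.381 = 9.339

M ≈ 9.34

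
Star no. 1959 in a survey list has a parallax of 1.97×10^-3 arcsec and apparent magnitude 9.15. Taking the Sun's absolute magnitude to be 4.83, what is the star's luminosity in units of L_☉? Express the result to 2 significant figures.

L/L_☉ ≈ 48

d = 1/p = 1/1.97×10^-3″ = 507.6 pc
M = m − 5 log₁₀ d + 5 = 9.15 − 5·2.7055 + 5 = 0.622
M − M_☉ = 0.622 − 4.83 = -4.208
L/L_☉ = 10^(−0.4 × -4.208) = 48.20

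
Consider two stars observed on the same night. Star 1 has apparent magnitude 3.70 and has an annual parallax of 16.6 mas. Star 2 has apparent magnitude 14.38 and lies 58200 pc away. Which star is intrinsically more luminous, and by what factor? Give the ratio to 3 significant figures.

Star 2 is more luminous, by a factor of 49.9.

Star 1: p = 16.6 mas = 0.0166″ → d = 1/p = 60.24 pc
Star 1: M = m − 5 log₁₀ d + 5 = 3.70 − 5·1.7799 + 5 = -0.199
Star 2: M = m − 5 log₁₀ d + 5 = 14.38 − 5·4.7649 + 5 = -4.445
ΔM = M_1 − M_2 = -0.199 − (-4.445) = 4.245; smaller M is more luminous → Star 2.
L ratio = 10^(0.4 |ΔM|) = 10^1.698 = 49.90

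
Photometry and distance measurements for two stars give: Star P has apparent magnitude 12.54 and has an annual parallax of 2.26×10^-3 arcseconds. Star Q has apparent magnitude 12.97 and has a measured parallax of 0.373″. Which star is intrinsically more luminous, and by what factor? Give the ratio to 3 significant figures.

Star P is more luminous, by a factor of 40500.

Star P: d = 1/p = 1/2.26×10^-3″ = 442.5 pc
Star P: M = m − 5 log₁₀ d + 5 = 12.54 − 5·2.6459 + 5 = 4.311
Star Q: d = 1/p = 1/0.373″ = 2.681 pc
Star Q: M = m − 5 log₁₀ d + 5 = 12.97 − 5·0.4283 + 5 = 15.829
ΔM = M_P − M_Q = 4.311 − (15.829) = -11.518; smaller M is more luminous → Star P.
L ratio = 10^(0.4 |ΔM|) = 10^4.607 = 40480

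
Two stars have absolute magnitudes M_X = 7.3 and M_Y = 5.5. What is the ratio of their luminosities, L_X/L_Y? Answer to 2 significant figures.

L_X/L_Y ≈ 0.19

ΔM = M_X − M_Y = 1.8
L_X/L_Y = 10^(−0.4 ΔM) = 10^-0.720 = 0.1905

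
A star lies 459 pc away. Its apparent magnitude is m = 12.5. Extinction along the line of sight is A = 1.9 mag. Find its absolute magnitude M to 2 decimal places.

M ≈ 2.29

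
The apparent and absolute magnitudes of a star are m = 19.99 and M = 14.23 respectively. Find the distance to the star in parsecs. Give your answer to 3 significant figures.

d ≈ 142 pc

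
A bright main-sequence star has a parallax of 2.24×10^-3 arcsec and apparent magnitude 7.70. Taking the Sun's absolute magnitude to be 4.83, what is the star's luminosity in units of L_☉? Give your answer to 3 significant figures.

L/L_☉ ≈ 142

d = 1/p = 1/2.24×10^-3″ = 446.4 pc
M = m − 5 log₁₀ d + 5 = 7.70 − 5·2.6498 + 5 = -0.549
M − M_☉ = -0.549 − 4.83 = -5.379
L/L_☉ = 10^(−0.4 × -5.379) = 141.7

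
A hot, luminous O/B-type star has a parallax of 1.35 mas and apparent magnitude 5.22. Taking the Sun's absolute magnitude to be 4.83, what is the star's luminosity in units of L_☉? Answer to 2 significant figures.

L/L_☉ ≈ 3800

d = 1/p = 1000/1.35 mas = 740.7 pc
M = m − 5 log₁₀ d + 5 = 5.22 − 5·2.8697 + 5 = -4.128
M − M_☉ = -4.128 − 4.83 = -8.958
L/L_☉ = 10^(−0.4 × -8.958) = 3831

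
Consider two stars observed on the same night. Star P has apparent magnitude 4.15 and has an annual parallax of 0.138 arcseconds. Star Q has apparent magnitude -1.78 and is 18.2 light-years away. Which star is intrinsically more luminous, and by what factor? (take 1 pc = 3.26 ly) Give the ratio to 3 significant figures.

Star Q is more luminous, by a factor of 140.

Star P: d = 1/p = 1/0.138″ = 7.246 pc
Star P: M = m − 5 log₁₀ d + 5 = 4.15 − 5·0.8601 + 5 = 4.849
Star Q: d = 18.2 ly / 3.26 = 5.583 pc
Star Q: M = m − 5 log₁₀ d + 5 = -1.78 − 5·0.7469 + 5 = -0.514
ΔM = M_P − M_Q = 4.849 − (-0.514) = 5.364; smaller M is more luminous → Star Q.
L ratio = 10^(0.4 |ΔM|) = 10^2.145 = 139.8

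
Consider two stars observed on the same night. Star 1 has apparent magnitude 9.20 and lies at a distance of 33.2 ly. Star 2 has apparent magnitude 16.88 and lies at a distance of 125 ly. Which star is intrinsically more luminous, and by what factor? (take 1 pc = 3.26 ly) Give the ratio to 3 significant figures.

Star 1 is more luminous, by a factor of 83.3.

Star 1: d = 33.2 ly / 3.26 = 10.18 pc
Star 1: M = m − 5 log₁₀ d + 5 = 9.20 − 5·1.0079 + 5 = 9.160
Star 2: d = 125 ly / 3.26 = 38.34 pc
Star 2: M = m − 5 log₁₀ d + 5 = 16.88 − 5·1.5837 + 5 = 13.962
ΔM = M_1 − M_2 = 9.160 − (13.962) = -4.801; smaller M is more luminous → Star 1.
L ratio = 10^(0.4 |ΔM|) = 10^1.920 = 83.26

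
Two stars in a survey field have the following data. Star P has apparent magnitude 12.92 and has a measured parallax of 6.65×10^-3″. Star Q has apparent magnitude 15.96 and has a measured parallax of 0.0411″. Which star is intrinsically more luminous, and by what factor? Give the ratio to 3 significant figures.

Star P: d = 1/p = 1/6.65×10^-3″ = 150.4 pc
Star P: M = m − 5 log₁₀ d + 5 = 12.92 − 5·2.1772 + 5 = 7.034
Star Q: d = 1/p = 1/0.0411″ = 24.33 pc
Star Q: M = m − 5 log₁₀ d + 5 = 15.96 − 5·1.3862 + 5 = 14.029
ΔM = M_P − M_Q = 7.034 − (14.029) = -6.995; smaller M is more luminous → Star P.
L ratio = 10^(0.4 |ΔM|) = 10^2.798 = 628.1

Star P is more luminous, by a factor of 628.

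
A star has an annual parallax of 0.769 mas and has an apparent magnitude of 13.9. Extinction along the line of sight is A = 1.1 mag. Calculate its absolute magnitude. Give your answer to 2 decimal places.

M ≈ 2.23

p = 0.769 mas = 7.69×10^-4″ → d = 1/p = 1300 pc
5 log₁₀(d/10 pc) = 5 log₁₀(1300) − 5 = 10.570
M = m − 5 log₁₀(d/10) − A = 13.9 − 10.570 − 1.1 = 2.230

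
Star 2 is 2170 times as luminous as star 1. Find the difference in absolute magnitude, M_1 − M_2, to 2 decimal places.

M_1 − M_2 ≈ 8.34

Pogson: ΔM = −2.5 log₁₀(ratio) = −2.5 log₁₀(2170) = −2.5 × 3.3365 = -8.341
Star 2 is brighter so has the smaller magnitude: M_1 − M_2 is positive.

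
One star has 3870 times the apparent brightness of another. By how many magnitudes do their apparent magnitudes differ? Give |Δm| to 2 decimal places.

|Δm| ≈ 8.97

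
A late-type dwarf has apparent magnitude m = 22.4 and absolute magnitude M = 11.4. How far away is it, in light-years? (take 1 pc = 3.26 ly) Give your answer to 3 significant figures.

μ = m − M = 11.000
m − M = 5 log₁₀ d − 5
log₁₀ d = (m − M)/5 + 1 = 3.2000
d = 10^3.2000 = 1585 pc
= 5167 ly

d ≈ 5170 ly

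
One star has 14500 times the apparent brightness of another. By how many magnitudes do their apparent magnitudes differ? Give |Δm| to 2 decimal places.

Pogson: Δm = −2.5 log₁₀(ratio) = −2.5 log₁₀(14500) = −2.5 × 4.1614 = -10.403

|Δm| ≈ 10.40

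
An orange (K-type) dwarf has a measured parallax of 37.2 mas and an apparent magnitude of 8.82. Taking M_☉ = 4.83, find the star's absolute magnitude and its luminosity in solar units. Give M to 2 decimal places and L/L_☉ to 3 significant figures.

M ≈ 6.67; L/L_☉ ≈ 0.183

d = 1/p = 1000/37.2 mas = 26.88 pc
M = m − 5 log₁₀ d + 5 = 8.82 − 5·1.4295 + 5 = 6.673
M − M_☉ = 6.673 − 4.83 = 1.843
L/L_☉ = 10^(−0.4 × 1.843) = 0.1832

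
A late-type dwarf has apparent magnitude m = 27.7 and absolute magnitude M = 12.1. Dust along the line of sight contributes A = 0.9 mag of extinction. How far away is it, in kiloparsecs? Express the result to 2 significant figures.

d ≈ 8.7 kpc

m − M = 5 log₁₀(d/10 pc) + A  ⇒  27.7 − (12.1) − 0.9 = 5 log₁₀(d/10)
14.700 = 5 log₁₀(d/10)
log₁₀ d = (m − M − A)/5 + 1 = 3.9400
d = 10^3.9400 = 8710 pc
= 8.710 kpc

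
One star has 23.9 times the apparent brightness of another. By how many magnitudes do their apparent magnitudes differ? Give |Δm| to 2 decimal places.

|Δm| ≈ 3.45

Pogson: Δm = −2.5 log₁₀(ratio) = −2.5 log₁₀(23.9) = −2.5 × 1.3784 = -3.446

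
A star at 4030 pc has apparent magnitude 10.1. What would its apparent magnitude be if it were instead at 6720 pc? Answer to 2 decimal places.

Flux ∝ 1/d², so Δm = 5 log₁₀(d₂/d₁) = 5 log₁₀(6720/4030) = 1.110
m₂ = m₁ + Δm = 10.1 + (1.110) = 11.210

m ≈ 11.21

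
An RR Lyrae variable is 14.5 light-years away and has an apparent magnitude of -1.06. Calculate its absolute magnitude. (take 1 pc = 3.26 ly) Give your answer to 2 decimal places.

d = 14.5 ly / 3.26 = 4.448 pc
5 log₁₀(d/10 pc) = 5 log₁₀(4.448) − 5 = -1.759
M = m − 5 log₁₀(d/10) = -1.06 + 1.759 = 0.699

M ≈ 0.70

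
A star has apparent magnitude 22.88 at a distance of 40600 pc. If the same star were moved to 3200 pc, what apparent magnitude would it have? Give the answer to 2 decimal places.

Flux ∝ 1/d², so Δm = 5 log₁₀(d₂/d₁) = 5 log₁₀(3200/40600) = -5.517
m₂ = m₁ + Δm = 22.88 + (-5.517) = 17.363

m ≈ 17.36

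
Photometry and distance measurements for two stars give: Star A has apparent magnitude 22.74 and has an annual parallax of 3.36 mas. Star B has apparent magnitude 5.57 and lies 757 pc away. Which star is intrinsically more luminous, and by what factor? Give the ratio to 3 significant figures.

Star A: p = 3.36 mas = 3.36×10^-3″ → d = 1/p = 297.6 pc
Star A: M = m − 5 log₁₀ d + 5 = 22.74 − 5·2.4737 + 5 = 15.372
Star B: M = m − 5 log₁₀ d + 5 = 5.57 − 5·2.8791 + 5 = -3.825
ΔM = M_A − M_B = 15.372 − (-3.825) = 19.197; smaller M is more luminous → Star B.
L ratio = 10^(0.4 |ΔM|) = 10^7.679 = 4.774×10^7

Star B is more luminous, by a factor of 4.77×10^7.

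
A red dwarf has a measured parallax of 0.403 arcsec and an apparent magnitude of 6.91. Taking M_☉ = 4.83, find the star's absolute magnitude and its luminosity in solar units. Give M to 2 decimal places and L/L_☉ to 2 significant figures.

M ≈ 9.94; L/L_☉ ≈ 9.1×10^-3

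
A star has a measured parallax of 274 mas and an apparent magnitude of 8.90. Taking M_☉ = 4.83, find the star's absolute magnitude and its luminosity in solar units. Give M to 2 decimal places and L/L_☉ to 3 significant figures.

d = 1/p = 1000/274 mas = 3.650 pc
M = m − 5 log₁₀ d + 5 = 8.90 − 5·0.5622 + 5 = 11.089
M − M_☉ = 11.089 − 4.83 = 6.259
L/L_☉ = 10^(−0.4 × 6.259) = 3.137×10^-3

M ≈ 11.09; L/L_☉ ≈ 3.14×10^-3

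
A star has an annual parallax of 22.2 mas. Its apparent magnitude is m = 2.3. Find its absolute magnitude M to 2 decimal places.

p = 22.2 mas = 0.0222″ → d = 1/p = 45.05 pc
5 log₁₀(d/10 pc) = 5 log₁₀(45.05) − 5 = 3.268
M = m − 5 log₁₀(d/10) = 2.3 − 3.268 = -0.968

M ≈ -0.97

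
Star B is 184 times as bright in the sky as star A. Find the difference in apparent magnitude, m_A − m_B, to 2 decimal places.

m_A − m_B ≈ 5.66

Pogson: Δm = −2.5 log₁₀(ratio) = −2.5 log₁₀(184) = −2.5 × 2.2648 = -5.662
Star B is brighter so has the smaller magnitude: m_A − m_B is positive.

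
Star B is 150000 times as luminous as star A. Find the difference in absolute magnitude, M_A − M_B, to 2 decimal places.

Pogson: ΔM = −2.5 log₁₀(ratio) = −2.5 log₁₀(150000) = −2.5 × 5.1761 = -12.940
Star B is brighter so has the smaller magnitude: M_A − M_B is positive.

M_A − M_B ≈ 12.94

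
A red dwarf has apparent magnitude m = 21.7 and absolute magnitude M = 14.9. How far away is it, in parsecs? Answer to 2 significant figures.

d ≈ 230 pc

Distance modulus: m − M = 21.7 − (14.9) = 6.800
m − M = 5 log₁₀ d − 5
log₁₀ d = (m − M)/5 + 1 = 2.3600
d = 10^2.3600 = 229.1 pc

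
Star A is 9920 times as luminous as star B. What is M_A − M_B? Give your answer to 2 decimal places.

Pogson: ΔM = −2.5 log₁₀(ratio) = −2.5 log₁₀(9920) = −2.5 × 3.9965 = -9.991
Star A is brighter, so it has the smaller magnitude: the difference is negative.

M_A − M_B ≈ -9.99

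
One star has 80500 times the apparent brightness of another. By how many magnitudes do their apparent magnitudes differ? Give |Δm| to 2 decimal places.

|Δm| ≈ 12.26

Pogson: Δm = −2.5 log₁₀(ratio) = −2.5 log₁₀(80500) = −2.5 × 4.9058 = -12.264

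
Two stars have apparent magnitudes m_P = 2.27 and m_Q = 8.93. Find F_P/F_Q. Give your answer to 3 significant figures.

F_P/F_Q ≈ 461

Δm = 2.27 − (8.93) = -6.66
Flux ratio = 10^(−0.4 Δm) = 10^(−0.4 × -6.66) = 10^2.664 = 461.3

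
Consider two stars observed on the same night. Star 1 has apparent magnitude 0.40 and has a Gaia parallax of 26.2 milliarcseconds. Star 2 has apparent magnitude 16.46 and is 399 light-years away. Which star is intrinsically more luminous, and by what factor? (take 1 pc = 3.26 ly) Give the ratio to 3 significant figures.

Star 1: p = 26.2 mas = 0.0262″ → d = 1/p = 38.17 pc
Star 1: M = m − 5 log₁₀ d + 5 = 0.40 − 5·1.5817 + 5 = -2.508
Star 2: d = 399 ly / 3.26 = 122.4 pc
Star 2: M = m − 5 log₁₀ d + 5 = 16.46 − 5·2.0878 + 5 = 11.021
ΔM = M_1 − M_2 = -2.508 − (11.021) = -13.530; smaller M is more luminous → Star 1.
L ratio = 10^(0.4 |ΔM|) = 10^5.412 = 258200

Star 1 is more luminous, by a factor of 258000.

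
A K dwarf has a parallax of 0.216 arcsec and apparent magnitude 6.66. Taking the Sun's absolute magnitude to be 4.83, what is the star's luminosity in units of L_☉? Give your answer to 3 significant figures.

L/L_☉ ≈ 0.0397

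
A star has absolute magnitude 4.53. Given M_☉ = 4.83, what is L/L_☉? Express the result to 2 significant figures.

L/L_☉ ≈ 1.3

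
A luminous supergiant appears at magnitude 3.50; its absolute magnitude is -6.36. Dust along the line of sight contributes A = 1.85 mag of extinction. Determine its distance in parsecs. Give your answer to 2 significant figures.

d ≈ 400 pc

m − M = 5 log₁₀(d/10 pc) + A  ⇒  3.50 − (-6.36) − 1.85 = 5 log₁₀(d/10)
8.010 = 5 log₁₀(d/10)
log₁₀ d = (m − M − A)/5 + 1 = 2.6020
d = 10^2.6020 = 399.9 pc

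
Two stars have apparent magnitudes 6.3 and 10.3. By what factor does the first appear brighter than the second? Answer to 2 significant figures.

Δm = 6.3 − (10.3) = -4.0
Flux ratio = 10^(−0.4 Δm) = 10^(−0.4 × -4.0) = 10^1.600 = 39.81

40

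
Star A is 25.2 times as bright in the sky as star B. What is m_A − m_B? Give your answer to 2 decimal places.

Pogson: Δm = −2.5 log₁₀(ratio) = −2.5 log₁₀(25.2) = −2.5 × 1.4014 = -3.504
Star A is brighter, so it has the smaller magnitude: the difference is negative.

m_A − m_B ≈ -3.50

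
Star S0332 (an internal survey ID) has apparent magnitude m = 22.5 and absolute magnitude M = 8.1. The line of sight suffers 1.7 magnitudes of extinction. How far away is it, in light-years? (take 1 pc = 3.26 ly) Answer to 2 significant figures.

m − M = 5 log₁₀(d/10 pc) + A  ⇒  22.5 − (8.1) − 1.7 = 5 log₁₀(d/10)
12.700 = 5 log₁₀(d/10)
log₁₀ d = (m − M − A)/5 + 1 = 3.5400
d = 10^3.5400 = 3467 pc
= 11300 ly

d ≈ 11000 ly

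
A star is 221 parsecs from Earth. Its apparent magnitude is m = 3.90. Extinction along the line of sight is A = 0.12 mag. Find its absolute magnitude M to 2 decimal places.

M ≈ -2.94

5 log₁₀(d/10 pc) = 5 log₁₀(221.0) − 5 = 6.722
M = m − 5 log₁₀(d/10) − A = 3.90 − 6.722 − 0.12 = -2.942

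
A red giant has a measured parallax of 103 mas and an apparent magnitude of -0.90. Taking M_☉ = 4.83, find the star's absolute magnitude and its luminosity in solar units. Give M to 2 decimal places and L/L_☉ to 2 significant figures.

d = 1/p = 1000/103 mas = 9.709 pc
M = m − 5 log₁₀ d + 5 = -0.90 − 5·0.9872 + 5 = -0.836
M − M_☉ = -0.836 − 4.83 = -5.666
L/L_☉ = 10^(−0.4 × -5.666) = 184.6

M ≈ -0.84; L/L_☉ ≈ 180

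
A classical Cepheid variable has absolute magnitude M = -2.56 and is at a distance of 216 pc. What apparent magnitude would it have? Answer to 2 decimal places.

m = M + 5 log₁₀ d − 5 = -2.56 + 5·2.3345 − 5 = 4.112

m ≈ 4.11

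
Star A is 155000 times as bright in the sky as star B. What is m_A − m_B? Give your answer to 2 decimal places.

Pogson: Δm = −2.5 log₁₀(ratio) = −2.5 log₁₀(155000) = −2.5 × 5.1903 = -12.976
Star A is brighter, so it has the smaller magnitude: the difference is negative.

m_A − m_B ≈ -12.98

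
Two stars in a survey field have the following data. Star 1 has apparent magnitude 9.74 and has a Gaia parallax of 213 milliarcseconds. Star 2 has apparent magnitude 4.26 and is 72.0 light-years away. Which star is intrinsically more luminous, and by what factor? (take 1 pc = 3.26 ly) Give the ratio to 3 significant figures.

Star 2 is more luminous, by a factor of 3440.

Star 1: p = 213 mas = 0.213″ → d = 1/p = 4.695 pc
Star 1: M = m − 5 log₁₀ d + 5 = 9.74 − 5·0.6716 + 5 = 11.382
Star 2: d = 72.0 ly / 3.26 = 22.09 pc
Star 2: M = m − 5 log₁₀ d + 5 = 4.26 − 5·1.3441 + 5 = 2.539
ΔM = M_1 − M_2 = 11.382 − (2.539) = 8.842; smaller M is more luminous → Star 2.
L ratio = 10^(0.4 |ΔM|) = 10^3.537 = 3443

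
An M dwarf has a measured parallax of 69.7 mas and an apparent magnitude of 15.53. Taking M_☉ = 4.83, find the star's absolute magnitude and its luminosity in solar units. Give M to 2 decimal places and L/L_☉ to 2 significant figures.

M ≈ 14.75; L/L_☉ ≈ 1.1×10^-4

d = 1/p = 1000/69.7 mas = 14.35 pc
M = m − 5 log₁₀ d + 5 = 15.53 − 5·1.1568 + 5 = 14.746
M − M_☉ = 14.746 − 4.83 = 9.916
L/L_☉ = 10^(−0.4 × 9.916) = 1.080×10^-4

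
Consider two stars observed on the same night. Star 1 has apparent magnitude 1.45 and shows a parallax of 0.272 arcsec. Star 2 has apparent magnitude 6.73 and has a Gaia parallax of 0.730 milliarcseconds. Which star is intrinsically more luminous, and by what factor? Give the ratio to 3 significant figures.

Star 2 is more luminous, by a factor of 1070.

Star 1: d = 1/p = 1/0.272″ = 3.676 pc
Star 1: M = m − 5 log₁₀ d + 5 = 1.45 − 5·0.5654 + 5 = 3.623
Star 2: p = 0.730 mas = 7.30×10^-4″ → d = 1/p = 1370 pc
Star 2: M = m − 5 log₁₀ d + 5 = 6.73 − 5·3.1367 + 5 = -3.953
ΔM = M_1 − M_2 = 3.623 − (-3.953) = 7.576; smaller M is more luminous → Star 2.
L ratio = 10^(0.4 |ΔM|) = 10^3.030 = 1073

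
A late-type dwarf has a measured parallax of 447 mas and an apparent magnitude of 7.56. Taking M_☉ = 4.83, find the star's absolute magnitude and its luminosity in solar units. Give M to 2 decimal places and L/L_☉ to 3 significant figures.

M ≈ 10.81; L/L_☉ ≈ 4.05×10^-3

d = 1/p = 1000/447 mas = 2.237 pc
M = m − 5 log₁₀ d + 5 = 7.56 − 5·0.3497 + 5 = 10.812
M − M_☉ = 10.812 − 4.83 = 5.982
L/L_☉ = 10^(−0.4 × 5.982) = 4.049×10^-3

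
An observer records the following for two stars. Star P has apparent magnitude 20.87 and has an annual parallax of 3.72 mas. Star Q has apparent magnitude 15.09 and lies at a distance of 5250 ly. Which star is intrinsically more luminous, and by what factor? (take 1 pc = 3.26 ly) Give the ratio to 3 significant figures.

Star Q is more luminous, by a factor of 7360.

Star P: p = 3.72 mas = 3.72×10^-3″ → d = 1/p = 268.8 pc
Star P: M = m − 5 log₁₀ d + 5 = 20.87 − 5·2.4295 + 5 = 13.723
Star Q: d = 5250 ly / 3.26 = 1610 pc
Star Q: M = m − 5 log₁₀ d + 5 = 15.09 − 5·3.2069 + 5 = 4.055
ΔM = M_P − M_Q = 13.723 − (4.055) = 9.667; smaller M is more luminous → Star Q.
L ratio = 10^(0.4 |ΔM|) = 10^3.867 = 7362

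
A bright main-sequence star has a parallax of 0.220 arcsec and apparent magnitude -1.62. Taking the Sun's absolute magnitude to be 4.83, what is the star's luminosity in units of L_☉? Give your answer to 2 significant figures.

d = 1/p = 1/0.220″ = 4.545 pc
M = m − 5 log₁₀ d + 5 = -1.62 − 5·0.6576 + 5 = 0.092
M − M_☉ = 0.092 − 4.83 = -4.738
L/L_☉ = 10^(−0.4 × -4.738) = 78.55

L/L_☉ ≈ 79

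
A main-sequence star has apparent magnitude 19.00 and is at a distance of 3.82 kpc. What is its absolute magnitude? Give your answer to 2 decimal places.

d = 3.82 kpc = 3820 pc
5 log₁₀(d/10 pc) = 5 log₁₀(3820) − 5 = 12.910
M = m − 5 log₁₀(d/10) = 19.00 − 12.910 = 6.090

M ≈ 6.09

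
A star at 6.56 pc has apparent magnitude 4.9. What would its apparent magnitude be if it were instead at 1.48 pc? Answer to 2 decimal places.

Flux ∝ 1/d², so Δm = 5 log₁₀(d₂/d₁) = 5 log₁₀(1.48/6.56) = -3.233
m₂ = m₁ + Δm = 4.9 + (-3.233) = 1.667

m ≈ 1.67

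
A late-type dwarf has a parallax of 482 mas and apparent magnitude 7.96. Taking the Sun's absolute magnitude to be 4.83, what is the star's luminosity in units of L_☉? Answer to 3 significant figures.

d = 1/p = 1000/482 mas = 2.075 pc
M = m − 5 log₁₀ d + 5 = 7.96 − 5·0.3170 + 5 = 11.375
M − M_☉ = 11.375 − 4.83 = 6.545
L/L_☉ = 10^(−0.4 × 6.545) = 2.409×10^-3

L/L_☉ ≈ 2.41×10^-3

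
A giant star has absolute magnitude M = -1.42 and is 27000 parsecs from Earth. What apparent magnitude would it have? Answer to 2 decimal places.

m = M + 5 log₁₀ d − 5 = -1.42 + 5·4.4314 − 5 = 15.737

m ≈ 15.74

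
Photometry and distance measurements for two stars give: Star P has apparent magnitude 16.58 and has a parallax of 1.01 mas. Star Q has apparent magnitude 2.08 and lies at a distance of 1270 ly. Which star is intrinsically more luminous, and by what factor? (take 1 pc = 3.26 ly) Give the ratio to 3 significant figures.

Star P: p = 1.01 mas = 1.01×10^-3″ → d = 1/p = 990.1 pc
Star P: M = m − 5 log₁₀ d + 5 = 16.58 − 5·2.9957 + 5 = 6.602
Star Q: d = 1270 ly / 3.26 = 389.6 pc
Star Q: M = m − 5 log₁₀ d + 5 = 2.08 − 5·2.5906 + 5 = -5.873
ΔM = M_P − M_Q = 6.602 − (-5.873) = 12.475; smaller M is more luminous → Star Q.
L ratio = 10^(0.4 |ΔM|) = 10^4.990 = 97680

Star Q is more luminous, by a factor of 97700.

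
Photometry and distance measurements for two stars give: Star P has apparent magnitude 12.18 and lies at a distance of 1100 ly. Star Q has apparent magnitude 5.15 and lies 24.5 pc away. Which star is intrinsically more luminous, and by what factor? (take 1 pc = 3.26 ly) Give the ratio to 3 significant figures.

Star Q is more luminous, by a factor of 3.42.

Star P: d = 1100 ly / 3.26 = 337.4 pc
Star P: M = m − 5 log₁₀ d + 5 = 12.18 − 5·2.5282 + 5 = 4.539
Star Q: M = m − 5 log₁₀ d + 5 = 5.15 − 5·1.3892 + 5 = 3.204
ΔM = M_P − M_Q = 4.539 − (3.204) = 1.335; smaller M is more luminous → Star Q.
L ratio = 10^(0.4 |ΔM|) = 10^0.534 = 3.420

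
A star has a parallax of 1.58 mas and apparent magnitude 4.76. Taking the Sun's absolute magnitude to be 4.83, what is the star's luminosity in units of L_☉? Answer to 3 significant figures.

d = 1/p = 1000/1.58 mas = 632.9 pc
M = m − 5 log₁₀ d + 5 = 4.76 − 5·2.8013 + 5 = -4.247
M − M_☉ = -4.247 − 4.83 = -9.077
L/L_☉ = 10^(−0.4 × -9.077) = 4273

L/L_☉ ≈ 4270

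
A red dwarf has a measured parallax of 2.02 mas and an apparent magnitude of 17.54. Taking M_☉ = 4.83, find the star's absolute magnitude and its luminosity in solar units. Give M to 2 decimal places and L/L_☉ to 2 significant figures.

M ≈ 9.07; L/L_☉ ≈ 0.020

d = 1/p = 1000/2.02 mas = 495.0 pc
M = m − 5 log₁₀ d + 5 = 17.54 − 5·2.6946 + 5 = 9.067
M − M_☉ = 9.067 − 4.83 = 4.237
L/L_☉ = 10^(−0.4 × 4.237) = 0.02020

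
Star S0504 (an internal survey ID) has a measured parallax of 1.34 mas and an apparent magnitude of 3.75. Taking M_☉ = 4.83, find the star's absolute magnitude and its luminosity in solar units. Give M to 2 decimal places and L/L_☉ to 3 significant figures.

d = 1/p = 1000/1.34 mas = 746.3 pc
M = m − 5 log₁₀ d + 5 = 3.75 − 5·2.8729 + 5 = -5.614
M − M_☉ = -5.614 − 4.83 = -10.444
L/L_☉ = 10^(−0.4 × -10.444) = 15060

M ≈ -5.61; L/L_☉ ≈ 15100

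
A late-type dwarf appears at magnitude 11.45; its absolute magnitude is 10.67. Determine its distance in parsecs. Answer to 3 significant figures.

Distance modulus: m − M = 11.45 − (10.67) = 0.780
m − M = 5 log₁₀ d − 5
log₁₀ d = (m − M)/5 + 1 = 1.1560
d = 10^1.1560 = 14.32 pc

d ≈ 14.3 pc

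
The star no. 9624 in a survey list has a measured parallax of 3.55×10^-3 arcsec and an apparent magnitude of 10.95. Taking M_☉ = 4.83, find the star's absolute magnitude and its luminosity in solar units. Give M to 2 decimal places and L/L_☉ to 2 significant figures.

d = 1/p = 1/3.55×10^-3″ = 281.7 pc
M = m − 5 log₁₀ d + 5 = 10.95 − 5·2.4498 + 5 = 3.701
M − M_☉ = 3.701 − 4.83 = -1.129
L/L_☉ = 10^(−0.4 × -1.129) = 2.828

M ≈ 3.70; L/L_☉ ≈ 2.8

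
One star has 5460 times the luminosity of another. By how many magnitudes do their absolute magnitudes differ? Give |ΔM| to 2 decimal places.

Pogson: ΔM = −2.5 log₁₀(ratio) = −2.5 log₁₀(5460) = −2.5 × 3.7372 = -9.343

|ΔM| ≈ 9.34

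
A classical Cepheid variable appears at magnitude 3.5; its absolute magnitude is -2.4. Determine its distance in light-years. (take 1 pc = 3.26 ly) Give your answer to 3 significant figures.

d ≈ 493 ly

Distance modulus: m − M = 3.5 − (-2.4) = 5.900
m − M = 5 log₁₀ d − 5
log₁₀ d = (m − M)/5 + 1 = 2.1800
d = 10^2.1800 = 151.4 pc
= 493.4 ly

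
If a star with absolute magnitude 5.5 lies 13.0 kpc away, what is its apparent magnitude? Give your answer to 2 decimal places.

m ≈ 21.07

d = 13.0 kpc = 13000 pc
m = M + 5 log₁₀ d − 5 = 5.5 + 5·4.1139 − 5 = 21.070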